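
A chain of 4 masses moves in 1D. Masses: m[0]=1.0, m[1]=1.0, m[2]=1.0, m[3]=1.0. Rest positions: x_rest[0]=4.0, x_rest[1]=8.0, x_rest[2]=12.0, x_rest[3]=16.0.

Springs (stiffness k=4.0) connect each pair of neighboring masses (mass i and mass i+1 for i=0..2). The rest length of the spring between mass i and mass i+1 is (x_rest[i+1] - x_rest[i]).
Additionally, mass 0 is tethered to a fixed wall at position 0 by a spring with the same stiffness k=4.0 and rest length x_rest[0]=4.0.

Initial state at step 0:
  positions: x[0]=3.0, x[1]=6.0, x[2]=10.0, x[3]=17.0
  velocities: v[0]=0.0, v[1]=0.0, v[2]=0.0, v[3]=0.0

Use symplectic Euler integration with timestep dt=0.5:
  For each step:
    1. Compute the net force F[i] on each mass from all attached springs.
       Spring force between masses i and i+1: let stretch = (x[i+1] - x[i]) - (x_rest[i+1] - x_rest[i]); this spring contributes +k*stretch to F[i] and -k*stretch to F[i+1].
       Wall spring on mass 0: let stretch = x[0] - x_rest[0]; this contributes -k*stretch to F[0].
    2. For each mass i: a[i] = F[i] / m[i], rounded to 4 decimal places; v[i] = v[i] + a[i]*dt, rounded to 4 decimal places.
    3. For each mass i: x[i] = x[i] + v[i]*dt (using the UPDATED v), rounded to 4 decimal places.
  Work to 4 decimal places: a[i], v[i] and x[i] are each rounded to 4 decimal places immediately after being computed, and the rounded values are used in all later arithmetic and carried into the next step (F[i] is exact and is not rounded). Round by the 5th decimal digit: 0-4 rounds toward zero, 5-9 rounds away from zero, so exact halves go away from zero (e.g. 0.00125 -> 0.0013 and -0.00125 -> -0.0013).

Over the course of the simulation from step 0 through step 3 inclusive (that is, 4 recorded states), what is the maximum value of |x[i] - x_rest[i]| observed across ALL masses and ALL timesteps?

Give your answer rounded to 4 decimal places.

Step 0: x=[3.0000 6.0000 10.0000 17.0000] v=[0.0000 0.0000 0.0000 0.0000]
Step 1: x=[3.0000 7.0000 13.0000 14.0000] v=[0.0000 2.0000 6.0000 -6.0000]
Step 2: x=[4.0000 10.0000 11.0000 14.0000] v=[2.0000 6.0000 -4.0000 0.0000]
Step 3: x=[7.0000 8.0000 11.0000 15.0000] v=[6.0000 -4.0000 0.0000 2.0000]
Max displacement = 3.0000

Answer: 3.0000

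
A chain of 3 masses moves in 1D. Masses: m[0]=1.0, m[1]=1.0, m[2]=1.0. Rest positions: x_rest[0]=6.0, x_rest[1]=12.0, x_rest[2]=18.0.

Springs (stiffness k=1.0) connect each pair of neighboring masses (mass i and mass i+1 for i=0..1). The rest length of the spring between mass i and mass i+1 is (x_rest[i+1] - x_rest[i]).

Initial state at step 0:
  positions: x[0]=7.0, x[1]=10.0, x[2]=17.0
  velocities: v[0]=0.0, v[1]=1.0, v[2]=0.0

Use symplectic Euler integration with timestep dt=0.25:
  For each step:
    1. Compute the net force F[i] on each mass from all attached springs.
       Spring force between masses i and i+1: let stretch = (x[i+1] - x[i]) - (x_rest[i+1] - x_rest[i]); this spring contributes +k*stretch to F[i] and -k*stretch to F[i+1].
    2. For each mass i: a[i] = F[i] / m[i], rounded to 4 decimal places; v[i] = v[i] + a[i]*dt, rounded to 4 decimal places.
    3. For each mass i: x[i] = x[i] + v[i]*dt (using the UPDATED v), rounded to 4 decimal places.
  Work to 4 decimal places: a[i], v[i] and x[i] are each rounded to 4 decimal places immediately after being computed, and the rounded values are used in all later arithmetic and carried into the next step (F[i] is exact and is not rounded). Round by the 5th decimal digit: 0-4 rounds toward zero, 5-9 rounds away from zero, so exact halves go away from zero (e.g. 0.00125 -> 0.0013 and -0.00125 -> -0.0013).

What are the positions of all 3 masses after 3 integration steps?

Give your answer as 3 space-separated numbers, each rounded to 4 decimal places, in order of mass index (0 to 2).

Step 0: x=[7.0000 10.0000 17.0000] v=[0.0000 1.0000 0.0000]
Step 1: x=[6.8125 10.5000 16.9375] v=[-0.7500 2.0000 -0.2500]
Step 2: x=[6.4805 11.1719 16.8477] v=[-1.3281 2.6875 -0.3594]
Step 3: x=[6.0667 11.9053 16.7781] v=[-1.6553 2.9336 -0.2784]

Answer: 6.0667 11.9053 16.7781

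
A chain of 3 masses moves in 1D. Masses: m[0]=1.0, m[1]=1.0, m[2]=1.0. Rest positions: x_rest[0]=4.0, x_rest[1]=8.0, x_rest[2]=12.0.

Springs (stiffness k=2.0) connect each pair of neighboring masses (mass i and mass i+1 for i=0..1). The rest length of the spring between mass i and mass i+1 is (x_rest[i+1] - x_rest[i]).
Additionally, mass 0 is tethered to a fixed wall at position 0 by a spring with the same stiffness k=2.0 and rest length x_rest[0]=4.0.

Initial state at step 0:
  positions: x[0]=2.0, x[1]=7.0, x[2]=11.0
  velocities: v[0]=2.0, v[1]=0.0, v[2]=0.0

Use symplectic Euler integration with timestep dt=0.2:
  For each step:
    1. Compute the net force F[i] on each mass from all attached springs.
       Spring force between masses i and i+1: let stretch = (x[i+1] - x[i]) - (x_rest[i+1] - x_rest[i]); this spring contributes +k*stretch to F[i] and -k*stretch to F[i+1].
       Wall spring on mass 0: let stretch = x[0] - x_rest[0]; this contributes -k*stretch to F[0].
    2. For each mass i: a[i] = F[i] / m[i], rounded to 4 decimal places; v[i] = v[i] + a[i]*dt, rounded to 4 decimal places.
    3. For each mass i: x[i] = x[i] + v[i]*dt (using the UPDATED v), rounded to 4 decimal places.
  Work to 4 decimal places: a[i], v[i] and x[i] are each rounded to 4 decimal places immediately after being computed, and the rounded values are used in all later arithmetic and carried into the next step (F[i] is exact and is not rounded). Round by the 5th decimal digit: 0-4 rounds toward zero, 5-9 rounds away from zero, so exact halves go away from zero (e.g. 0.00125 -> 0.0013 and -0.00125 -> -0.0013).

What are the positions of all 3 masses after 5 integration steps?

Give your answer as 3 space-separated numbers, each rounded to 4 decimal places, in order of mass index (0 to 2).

Step 0: x=[2.0000 7.0000 11.0000] v=[2.0000 0.0000 0.0000]
Step 1: x=[2.6400 6.9200 11.0000] v=[3.2000 -0.4000 0.0000]
Step 2: x=[3.4112 6.8240 10.9936] v=[3.8560 -0.4800 -0.0320]
Step 3: x=[4.1825 6.7885 10.9736] v=[3.8566 -0.1773 -0.0998]
Step 4: x=[4.8277 6.8794 10.9388] v=[3.2260 0.4543 -0.1738]
Step 5: x=[5.2508 7.1309 10.8993] v=[2.1156 1.2574 -0.1976]

Answer: 5.2508 7.1309 10.8993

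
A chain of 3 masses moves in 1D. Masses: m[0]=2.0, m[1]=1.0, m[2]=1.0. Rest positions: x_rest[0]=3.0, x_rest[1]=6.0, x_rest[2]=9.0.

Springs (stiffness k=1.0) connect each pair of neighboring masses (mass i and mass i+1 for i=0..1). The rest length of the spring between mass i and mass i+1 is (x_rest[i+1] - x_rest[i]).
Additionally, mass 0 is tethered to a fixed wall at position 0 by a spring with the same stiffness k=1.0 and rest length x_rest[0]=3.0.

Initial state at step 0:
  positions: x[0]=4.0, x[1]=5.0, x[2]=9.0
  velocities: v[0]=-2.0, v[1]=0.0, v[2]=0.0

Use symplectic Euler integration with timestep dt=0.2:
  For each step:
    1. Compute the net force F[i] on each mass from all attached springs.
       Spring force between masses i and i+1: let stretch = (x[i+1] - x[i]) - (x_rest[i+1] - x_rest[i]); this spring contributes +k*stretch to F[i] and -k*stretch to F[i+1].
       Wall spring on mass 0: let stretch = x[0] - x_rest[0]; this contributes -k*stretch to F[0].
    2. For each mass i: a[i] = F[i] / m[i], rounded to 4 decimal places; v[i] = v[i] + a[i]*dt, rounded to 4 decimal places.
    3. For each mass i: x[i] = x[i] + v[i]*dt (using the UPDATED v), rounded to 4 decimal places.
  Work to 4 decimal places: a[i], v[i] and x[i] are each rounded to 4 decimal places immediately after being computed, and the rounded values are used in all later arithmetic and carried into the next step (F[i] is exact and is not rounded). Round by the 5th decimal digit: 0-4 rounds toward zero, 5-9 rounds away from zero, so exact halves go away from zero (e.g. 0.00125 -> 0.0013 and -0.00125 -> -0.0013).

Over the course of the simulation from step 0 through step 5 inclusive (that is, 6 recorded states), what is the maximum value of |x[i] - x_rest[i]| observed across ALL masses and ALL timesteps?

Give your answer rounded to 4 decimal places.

Step 0: x=[4.0000 5.0000 9.0000] v=[-2.0000 0.0000 0.0000]
Step 1: x=[3.5400 5.1200 8.9600] v=[-2.3000 0.6000 -0.2000]
Step 2: x=[3.0408 5.3304 8.8864] v=[-2.4960 1.0520 -0.3680]
Step 3: x=[2.5266 5.5915 8.7906] v=[-2.5711 1.3053 -0.4792]
Step 4: x=[2.0231 5.8579 8.6868] v=[-2.5173 1.3321 -0.5190]
Step 5: x=[1.5559 6.0841 8.5898] v=[-2.3361 1.1309 -0.4848]
Max displacement = 1.4441

Answer: 1.4441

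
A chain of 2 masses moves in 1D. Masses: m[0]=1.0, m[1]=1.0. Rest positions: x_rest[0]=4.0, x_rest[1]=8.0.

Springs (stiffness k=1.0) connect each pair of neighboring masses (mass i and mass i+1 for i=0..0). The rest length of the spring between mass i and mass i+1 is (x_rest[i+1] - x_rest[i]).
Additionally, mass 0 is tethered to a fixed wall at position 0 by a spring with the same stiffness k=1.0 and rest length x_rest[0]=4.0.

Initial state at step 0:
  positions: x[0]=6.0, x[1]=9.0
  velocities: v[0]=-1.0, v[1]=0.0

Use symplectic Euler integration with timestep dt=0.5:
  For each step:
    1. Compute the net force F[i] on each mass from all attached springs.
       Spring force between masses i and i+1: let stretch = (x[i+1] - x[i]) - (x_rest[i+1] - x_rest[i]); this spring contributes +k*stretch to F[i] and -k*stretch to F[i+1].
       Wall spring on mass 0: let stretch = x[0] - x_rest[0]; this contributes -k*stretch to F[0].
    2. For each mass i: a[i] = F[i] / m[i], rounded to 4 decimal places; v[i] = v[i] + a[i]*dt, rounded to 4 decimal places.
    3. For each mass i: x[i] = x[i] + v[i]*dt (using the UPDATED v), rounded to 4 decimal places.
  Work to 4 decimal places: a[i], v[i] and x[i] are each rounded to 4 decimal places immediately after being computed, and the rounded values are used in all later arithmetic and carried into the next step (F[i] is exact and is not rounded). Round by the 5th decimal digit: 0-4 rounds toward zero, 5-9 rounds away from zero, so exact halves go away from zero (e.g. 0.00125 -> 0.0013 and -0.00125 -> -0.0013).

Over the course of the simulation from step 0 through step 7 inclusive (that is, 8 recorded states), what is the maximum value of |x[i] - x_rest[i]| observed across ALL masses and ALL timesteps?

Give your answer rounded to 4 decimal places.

Step 0: x=[6.0000 9.0000] v=[-1.0000 0.0000]
Step 1: x=[4.7500 9.2500] v=[-2.5000 0.5000]
Step 2: x=[3.4375 9.3750] v=[-2.6250 0.2500]
Step 3: x=[2.7500 9.0156] v=[-1.3750 -0.7188]
Step 4: x=[2.9414 8.0898] v=[0.3828 -1.8516]
Step 5: x=[3.6846 6.8769] v=[1.4863 -2.4258]
Step 6: x=[4.3047 5.8659] v=[1.2402 -2.0220]
Step 7: x=[4.2389 5.4646] v=[-0.1316 -0.8026]
Max displacement = 2.5354

Answer: 2.5354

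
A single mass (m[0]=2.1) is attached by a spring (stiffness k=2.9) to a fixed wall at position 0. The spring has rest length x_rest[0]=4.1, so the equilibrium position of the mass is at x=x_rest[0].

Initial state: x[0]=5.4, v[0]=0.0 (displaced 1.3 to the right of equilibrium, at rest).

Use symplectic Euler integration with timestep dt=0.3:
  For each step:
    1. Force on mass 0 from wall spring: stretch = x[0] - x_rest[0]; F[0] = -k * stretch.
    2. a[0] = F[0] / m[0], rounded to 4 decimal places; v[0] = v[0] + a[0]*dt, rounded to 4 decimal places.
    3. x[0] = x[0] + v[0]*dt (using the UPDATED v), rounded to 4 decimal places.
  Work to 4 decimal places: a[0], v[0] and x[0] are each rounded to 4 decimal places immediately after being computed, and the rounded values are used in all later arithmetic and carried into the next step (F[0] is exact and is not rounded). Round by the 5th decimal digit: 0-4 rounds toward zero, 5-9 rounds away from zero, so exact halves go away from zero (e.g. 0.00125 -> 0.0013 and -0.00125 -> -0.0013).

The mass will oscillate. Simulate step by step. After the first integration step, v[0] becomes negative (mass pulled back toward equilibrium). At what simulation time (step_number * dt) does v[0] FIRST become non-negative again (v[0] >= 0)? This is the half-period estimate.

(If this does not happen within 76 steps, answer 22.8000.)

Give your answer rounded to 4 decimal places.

Answer: 2.7000

Derivation:
Step 0: x=[5.4000] v=[0.0000]
Step 1: x=[5.2384] v=[-0.5386]
Step 2: x=[4.9353] v=[-1.0102]
Step 3: x=[4.5284] v=[-1.3563]
Step 4: x=[4.0683] v=[-1.5338]
Step 5: x=[3.6121] v=[-1.5207]
Step 6: x=[3.2165] v=[-1.3186]
Step 7: x=[2.9307] v=[-0.9526]
Step 8: x=[2.7902] v=[-0.4682]
Step 9: x=[2.8125] v=[0.0744]
First v>=0 after going negative at step 9, time=2.7000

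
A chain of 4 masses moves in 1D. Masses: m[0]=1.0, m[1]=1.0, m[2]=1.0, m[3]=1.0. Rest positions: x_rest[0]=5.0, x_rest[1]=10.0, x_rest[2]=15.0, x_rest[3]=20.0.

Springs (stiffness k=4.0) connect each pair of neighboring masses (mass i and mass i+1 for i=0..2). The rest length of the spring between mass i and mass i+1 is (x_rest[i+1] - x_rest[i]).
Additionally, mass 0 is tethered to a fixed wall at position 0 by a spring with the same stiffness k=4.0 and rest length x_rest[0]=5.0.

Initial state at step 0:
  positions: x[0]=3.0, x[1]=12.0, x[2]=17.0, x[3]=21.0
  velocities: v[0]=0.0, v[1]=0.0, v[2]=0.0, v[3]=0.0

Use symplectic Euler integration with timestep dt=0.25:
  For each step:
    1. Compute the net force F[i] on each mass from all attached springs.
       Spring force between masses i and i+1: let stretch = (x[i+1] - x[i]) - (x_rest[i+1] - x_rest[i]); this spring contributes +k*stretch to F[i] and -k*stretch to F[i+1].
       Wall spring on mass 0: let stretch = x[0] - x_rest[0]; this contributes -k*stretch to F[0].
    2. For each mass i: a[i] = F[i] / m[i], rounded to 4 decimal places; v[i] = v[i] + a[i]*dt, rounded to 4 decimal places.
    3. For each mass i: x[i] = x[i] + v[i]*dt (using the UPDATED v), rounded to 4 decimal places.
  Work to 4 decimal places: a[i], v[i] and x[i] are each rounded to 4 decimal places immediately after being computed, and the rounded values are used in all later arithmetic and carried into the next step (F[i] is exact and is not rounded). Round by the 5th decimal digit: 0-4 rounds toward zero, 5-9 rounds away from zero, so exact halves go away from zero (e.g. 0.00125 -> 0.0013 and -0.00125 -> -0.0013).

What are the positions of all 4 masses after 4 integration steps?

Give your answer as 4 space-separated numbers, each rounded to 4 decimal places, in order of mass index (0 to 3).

Step 0: x=[3.0000 12.0000 17.0000 21.0000] v=[0.0000 0.0000 0.0000 0.0000]
Step 1: x=[4.5000 11.0000 16.7500 21.2500] v=[6.0000 -4.0000 -1.0000 1.0000]
Step 2: x=[6.5000 9.8125 16.1875 21.6250] v=[8.0000 -4.7500 -2.2500 1.5000]
Step 3: x=[7.7031 9.3906 15.3906 21.8906] v=[4.8125 -1.6875 -3.1875 1.0625]
Step 4: x=[7.4023 10.0469 14.7187 21.7812] v=[-1.2031 2.6250 -2.6875 -0.4375]

Answer: 7.4023 10.0469 14.7187 21.7812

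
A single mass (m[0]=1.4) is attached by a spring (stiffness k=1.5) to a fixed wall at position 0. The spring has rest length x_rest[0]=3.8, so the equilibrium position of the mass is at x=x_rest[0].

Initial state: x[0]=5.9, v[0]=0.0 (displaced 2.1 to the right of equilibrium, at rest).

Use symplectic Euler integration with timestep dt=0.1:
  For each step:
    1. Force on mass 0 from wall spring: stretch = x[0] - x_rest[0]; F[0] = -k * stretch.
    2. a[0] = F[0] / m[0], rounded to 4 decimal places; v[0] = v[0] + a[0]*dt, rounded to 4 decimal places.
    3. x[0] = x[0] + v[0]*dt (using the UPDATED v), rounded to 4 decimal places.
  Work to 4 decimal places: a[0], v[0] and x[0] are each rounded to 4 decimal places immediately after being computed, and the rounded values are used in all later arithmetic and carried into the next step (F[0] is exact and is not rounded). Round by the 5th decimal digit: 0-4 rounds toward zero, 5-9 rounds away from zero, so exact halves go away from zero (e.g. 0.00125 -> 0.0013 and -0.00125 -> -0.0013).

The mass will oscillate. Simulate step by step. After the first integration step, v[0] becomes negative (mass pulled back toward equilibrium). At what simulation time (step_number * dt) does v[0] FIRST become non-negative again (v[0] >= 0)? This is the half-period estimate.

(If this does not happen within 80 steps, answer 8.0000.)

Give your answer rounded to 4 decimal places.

Step 0: x=[5.9000] v=[0.0000]
Step 1: x=[5.8775] v=[-0.2250]
Step 2: x=[5.8327] v=[-0.4476]
Step 3: x=[5.7662] v=[-0.6654]
Step 4: x=[5.6786] v=[-0.8761]
Step 5: x=[5.5709] v=[-1.0774]
Step 6: x=[5.4442] v=[-1.2671]
Step 7: x=[5.2999] v=[-1.4433]
Step 8: x=[5.1395] v=[-1.6040]
Step 9: x=[4.9648] v=[-1.7475]
Step 10: x=[4.7776] v=[-1.8723]
Step 11: x=[4.5799] v=[-1.9770]
Step 12: x=[4.3738] v=[-2.0606]
Step 13: x=[4.1616] v=[-2.1221]
Step 14: x=[3.9455] v=[-2.1608]
Step 15: x=[3.7279] v=[-2.1764]
Step 16: x=[3.5110] v=[-2.1687]
Step 17: x=[3.2972] v=[-2.1377]
Step 18: x=[3.0888] v=[-2.0838]
Step 19: x=[2.8880] v=[-2.0076]
Step 20: x=[2.6970] v=[-1.9099]
Step 21: x=[2.5178] v=[-1.7917]
Step 22: x=[2.3524] v=[-1.6543]
Step 23: x=[2.2025] v=[-1.4992]
Step 24: x=[2.0697] v=[-1.3280]
Step 25: x=[1.9554] v=[-1.1426]
Step 26: x=[1.8609] v=[-0.9450]
Step 27: x=[1.7872] v=[-0.7372]
Step 28: x=[1.7351] v=[-0.5215]
Step 29: x=[1.7051] v=[-0.3003]
Step 30: x=[1.6975] v=[-0.0759]
Step 31: x=[1.7124] v=[0.1494]
First v>=0 after going negative at step 31, time=3.1000

Answer: 3.1000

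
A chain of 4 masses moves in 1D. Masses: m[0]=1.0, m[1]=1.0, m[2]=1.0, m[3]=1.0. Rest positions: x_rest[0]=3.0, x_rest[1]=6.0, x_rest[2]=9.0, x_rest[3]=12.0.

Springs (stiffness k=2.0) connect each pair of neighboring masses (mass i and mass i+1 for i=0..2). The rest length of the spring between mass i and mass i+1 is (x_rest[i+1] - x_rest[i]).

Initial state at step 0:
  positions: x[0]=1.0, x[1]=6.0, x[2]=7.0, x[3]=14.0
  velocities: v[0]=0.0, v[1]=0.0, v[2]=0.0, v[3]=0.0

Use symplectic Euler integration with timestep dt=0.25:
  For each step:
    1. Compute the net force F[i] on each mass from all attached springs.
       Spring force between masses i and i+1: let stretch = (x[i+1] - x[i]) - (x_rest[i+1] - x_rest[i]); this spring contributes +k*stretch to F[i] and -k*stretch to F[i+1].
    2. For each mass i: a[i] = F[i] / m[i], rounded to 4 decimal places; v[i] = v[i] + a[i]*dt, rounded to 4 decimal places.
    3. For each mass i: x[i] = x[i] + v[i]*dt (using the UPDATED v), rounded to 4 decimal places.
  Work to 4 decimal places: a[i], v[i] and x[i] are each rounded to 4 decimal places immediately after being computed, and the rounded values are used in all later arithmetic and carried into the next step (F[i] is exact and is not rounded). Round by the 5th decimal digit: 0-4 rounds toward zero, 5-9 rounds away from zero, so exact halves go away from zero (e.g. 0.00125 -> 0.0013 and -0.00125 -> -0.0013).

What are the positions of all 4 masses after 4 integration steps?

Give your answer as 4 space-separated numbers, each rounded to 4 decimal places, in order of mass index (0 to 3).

Answer: 2.3751 4.0068 10.6612 10.9571

Derivation:
Step 0: x=[1.0000 6.0000 7.0000 14.0000] v=[0.0000 0.0000 0.0000 0.0000]
Step 1: x=[1.2500 5.5000 7.7500 13.5000] v=[1.0000 -2.0000 3.0000 -2.0000]
Step 2: x=[1.6563 4.7500 8.9375 12.6563] v=[1.6250 -3.0000 4.7500 -3.3750]
Step 3: x=[2.0743 4.1367 10.0664 11.7227] v=[1.6719 -2.4531 4.5157 -3.7344]
Step 4: x=[2.3751 4.0068 10.6612 10.9571] v=[1.2031 -0.5195 2.3790 -3.0626]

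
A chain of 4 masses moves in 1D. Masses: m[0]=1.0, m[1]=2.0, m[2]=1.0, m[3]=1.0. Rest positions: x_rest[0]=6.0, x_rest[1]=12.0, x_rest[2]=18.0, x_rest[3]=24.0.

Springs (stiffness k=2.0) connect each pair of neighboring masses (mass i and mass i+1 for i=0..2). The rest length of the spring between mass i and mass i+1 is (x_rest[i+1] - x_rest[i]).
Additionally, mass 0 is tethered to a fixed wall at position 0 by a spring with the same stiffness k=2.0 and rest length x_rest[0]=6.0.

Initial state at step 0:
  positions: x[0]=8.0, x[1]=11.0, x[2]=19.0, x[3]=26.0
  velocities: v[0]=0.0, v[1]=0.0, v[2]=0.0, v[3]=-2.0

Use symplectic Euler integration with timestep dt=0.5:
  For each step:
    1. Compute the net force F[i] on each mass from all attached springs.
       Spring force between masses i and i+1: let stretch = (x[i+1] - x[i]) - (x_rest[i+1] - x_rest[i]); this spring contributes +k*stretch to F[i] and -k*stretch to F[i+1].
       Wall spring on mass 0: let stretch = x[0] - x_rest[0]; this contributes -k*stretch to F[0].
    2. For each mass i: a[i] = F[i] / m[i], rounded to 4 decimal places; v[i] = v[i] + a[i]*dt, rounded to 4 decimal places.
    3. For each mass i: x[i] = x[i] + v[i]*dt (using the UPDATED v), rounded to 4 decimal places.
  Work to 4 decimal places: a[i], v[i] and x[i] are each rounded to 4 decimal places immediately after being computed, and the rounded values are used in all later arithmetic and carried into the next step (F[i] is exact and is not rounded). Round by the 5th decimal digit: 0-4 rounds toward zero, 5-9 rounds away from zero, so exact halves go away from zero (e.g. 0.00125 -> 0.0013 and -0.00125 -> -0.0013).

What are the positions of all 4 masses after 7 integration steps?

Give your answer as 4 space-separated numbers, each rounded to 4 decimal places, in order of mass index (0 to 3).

Answer: 3.2441 11.0625 16.3379 23.1036

Derivation:
Step 0: x=[8.0000 11.0000 19.0000 26.0000] v=[0.0000 0.0000 0.0000 -2.0000]
Step 1: x=[5.5000 12.2500 18.5000 24.5000] v=[-5.0000 2.5000 -1.0000 -3.0000]
Step 2: x=[3.6250 13.3750 17.8750 23.0000] v=[-3.7500 2.2500 -1.2500 -3.0000]
Step 3: x=[4.8125 13.1875 17.5625 21.9375] v=[2.3750 -0.3750 -0.6250 -2.1250]
Step 4: x=[7.7813 12.0000 17.2500 21.6875] v=[5.9375 -2.3750 -0.6250 -0.5000]
Step 5: x=[8.9688 11.0703 16.5313 22.2188] v=[2.3749 -1.8594 -1.4375 1.0625]
Step 6: x=[6.7226 10.9805 15.9258 22.9063] v=[-4.4924 -0.1797 -1.2110 1.3750]
Step 7: x=[3.2441 11.0625 16.3379 23.1036] v=[-6.9571 0.1640 0.8242 0.3945]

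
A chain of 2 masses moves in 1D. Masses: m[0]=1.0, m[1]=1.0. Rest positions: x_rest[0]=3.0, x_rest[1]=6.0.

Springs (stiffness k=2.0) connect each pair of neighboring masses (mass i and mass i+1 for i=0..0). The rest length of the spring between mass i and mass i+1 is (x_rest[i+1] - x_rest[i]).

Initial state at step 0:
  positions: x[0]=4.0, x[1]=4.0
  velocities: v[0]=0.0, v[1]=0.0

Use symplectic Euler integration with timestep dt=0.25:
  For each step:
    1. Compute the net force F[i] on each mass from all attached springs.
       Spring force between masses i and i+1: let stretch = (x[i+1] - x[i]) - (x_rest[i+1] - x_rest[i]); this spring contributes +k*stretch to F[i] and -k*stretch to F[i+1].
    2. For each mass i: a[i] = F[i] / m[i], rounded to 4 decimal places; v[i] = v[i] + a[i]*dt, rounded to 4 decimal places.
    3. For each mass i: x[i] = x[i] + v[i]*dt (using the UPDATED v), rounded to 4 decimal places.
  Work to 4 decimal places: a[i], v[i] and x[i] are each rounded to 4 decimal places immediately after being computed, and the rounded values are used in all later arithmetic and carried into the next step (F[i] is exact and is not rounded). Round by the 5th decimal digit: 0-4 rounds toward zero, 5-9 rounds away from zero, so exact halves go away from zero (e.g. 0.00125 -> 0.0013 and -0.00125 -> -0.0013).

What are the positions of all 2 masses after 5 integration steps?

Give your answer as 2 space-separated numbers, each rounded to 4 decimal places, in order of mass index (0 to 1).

Step 0: x=[4.0000 4.0000] v=[0.0000 0.0000]
Step 1: x=[3.6250 4.3750] v=[-1.5000 1.5000]
Step 2: x=[2.9688 5.0313] v=[-2.6250 2.6250]
Step 3: x=[2.1954 5.8048] v=[-3.0938 3.0938]
Step 4: x=[1.4981 6.5021] v=[-2.7891 2.7891]
Step 5: x=[1.0513 6.9489] v=[-1.7871 1.7871]

Answer: 1.0513 6.9489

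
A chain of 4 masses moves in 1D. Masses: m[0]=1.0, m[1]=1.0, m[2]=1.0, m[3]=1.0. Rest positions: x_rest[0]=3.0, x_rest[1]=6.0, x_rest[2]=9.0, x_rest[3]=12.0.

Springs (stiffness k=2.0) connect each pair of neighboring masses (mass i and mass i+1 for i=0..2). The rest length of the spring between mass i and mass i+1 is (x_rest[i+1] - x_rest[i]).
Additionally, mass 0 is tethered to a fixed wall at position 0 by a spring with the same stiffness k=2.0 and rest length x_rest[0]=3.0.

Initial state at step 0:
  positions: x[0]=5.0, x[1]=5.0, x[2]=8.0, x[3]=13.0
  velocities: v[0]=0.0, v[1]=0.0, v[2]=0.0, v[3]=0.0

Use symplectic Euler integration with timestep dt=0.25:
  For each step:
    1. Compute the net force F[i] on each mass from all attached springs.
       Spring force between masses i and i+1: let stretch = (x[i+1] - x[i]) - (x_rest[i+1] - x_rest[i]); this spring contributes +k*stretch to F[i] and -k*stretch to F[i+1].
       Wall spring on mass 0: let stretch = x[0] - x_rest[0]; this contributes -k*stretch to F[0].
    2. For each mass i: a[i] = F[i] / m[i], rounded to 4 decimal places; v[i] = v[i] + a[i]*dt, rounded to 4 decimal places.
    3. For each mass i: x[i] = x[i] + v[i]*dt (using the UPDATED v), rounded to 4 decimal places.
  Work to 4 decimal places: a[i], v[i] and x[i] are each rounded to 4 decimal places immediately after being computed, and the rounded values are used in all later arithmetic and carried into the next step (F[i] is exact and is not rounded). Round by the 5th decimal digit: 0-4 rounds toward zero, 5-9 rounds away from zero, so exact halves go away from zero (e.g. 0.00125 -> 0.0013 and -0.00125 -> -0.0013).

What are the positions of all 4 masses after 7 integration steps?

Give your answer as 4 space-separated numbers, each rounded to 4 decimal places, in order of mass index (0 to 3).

Step 0: x=[5.0000 5.0000 8.0000 13.0000] v=[0.0000 0.0000 0.0000 0.0000]
Step 1: x=[4.3750 5.3750 8.2500 12.7500] v=[-2.5000 1.5000 1.0000 -1.0000]
Step 2: x=[3.3281 5.9844 8.7031 12.3125] v=[-4.1875 2.4375 1.8125 -1.7500]
Step 3: x=[2.1973 6.6016 9.2676 11.7988] v=[-4.5234 2.4687 2.2579 -2.0547]
Step 4: x=[1.3423 7.0015 9.8152 11.3437] v=[-3.4199 1.5996 2.1905 -1.8203]
Step 5: x=[1.0269 7.0457 10.2022 11.0726] v=[-1.2615 0.1769 1.5479 -1.0846]
Step 6: x=[1.3355 6.7321 10.3034 11.0677] v=[1.2345 -1.2543 0.4049 -0.0198]
Step 7: x=[2.1518 6.1904 10.0538 11.3422] v=[3.2651 -2.1670 -0.9986 1.0981]

Answer: 2.1518 6.1904 10.0538 11.3422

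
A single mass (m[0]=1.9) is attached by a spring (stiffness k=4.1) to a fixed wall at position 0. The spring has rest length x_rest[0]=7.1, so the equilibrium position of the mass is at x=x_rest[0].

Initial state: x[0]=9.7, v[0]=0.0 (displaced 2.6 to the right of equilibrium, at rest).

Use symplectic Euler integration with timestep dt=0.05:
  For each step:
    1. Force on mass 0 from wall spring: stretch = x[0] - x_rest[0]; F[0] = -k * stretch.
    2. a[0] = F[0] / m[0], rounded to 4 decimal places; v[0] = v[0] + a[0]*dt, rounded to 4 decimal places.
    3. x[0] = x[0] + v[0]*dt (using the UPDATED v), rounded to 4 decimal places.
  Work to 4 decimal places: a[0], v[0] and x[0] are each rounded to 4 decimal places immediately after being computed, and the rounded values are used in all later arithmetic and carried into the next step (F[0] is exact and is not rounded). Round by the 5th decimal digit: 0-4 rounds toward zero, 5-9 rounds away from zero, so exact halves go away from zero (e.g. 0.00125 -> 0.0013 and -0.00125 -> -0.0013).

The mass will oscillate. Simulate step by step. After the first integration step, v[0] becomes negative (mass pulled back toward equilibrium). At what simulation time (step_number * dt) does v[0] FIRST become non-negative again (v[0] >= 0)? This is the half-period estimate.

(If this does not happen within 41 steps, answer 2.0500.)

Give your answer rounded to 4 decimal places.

Step 0: x=[9.7000] v=[0.0000]
Step 1: x=[9.6860] v=[-0.2805]
Step 2: x=[9.6580] v=[-0.5595]
Step 3: x=[9.6162] v=[-0.8355]
Step 4: x=[9.5609] v=[-1.1070]
Step 5: x=[9.4923] v=[-1.3725]
Step 6: x=[9.4108] v=[-1.6306]
Step 7: x=[9.3168] v=[-1.8799]
Step 8: x=[9.2108] v=[-2.1191]
Step 9: x=[9.0935] v=[-2.3468]
Step 10: x=[8.9654] v=[-2.5619]
Step 11: x=[8.8272] v=[-2.7632]
Step 12: x=[8.6797] v=[-2.9496]
Step 13: x=[8.5237] v=[-3.1200]
Step 14: x=[8.3600] v=[-3.2736]
Step 15: x=[8.1895] v=[-3.4095]
Step 16: x=[8.0131] v=[-3.5271]
Step 17: x=[7.8318] v=[-3.6256]
Step 18: x=[7.6466] v=[-3.7046]
Step 19: x=[7.4584] v=[-3.7636]
Step 20: x=[7.2683] v=[-3.8023]
Step 21: x=[7.0773] v=[-3.8205]
Step 22: x=[6.8864] v=[-3.8181]
Step 23: x=[6.6966] v=[-3.7951]
Step 24: x=[6.5090] v=[-3.7516]
Step 25: x=[6.3246] v=[-3.6878]
Step 26: x=[6.1444] v=[-3.6041]
Step 27: x=[5.9694] v=[-3.5010]
Step 28: x=[5.8005] v=[-3.3790]
Step 29: x=[5.6386] v=[-3.2388]
Step 30: x=[5.4845] v=[-3.0811]
Step 31: x=[5.3392] v=[-2.9068]
Step 32: x=[5.2034] v=[-2.7168]
Step 33: x=[5.0778] v=[-2.5122]
Step 34: x=[4.9631] v=[-2.2940]
Step 35: x=[4.8599] v=[-2.0634]
Step 36: x=[4.7688] v=[-1.8217]
Step 37: x=[4.6903] v=[-1.5702]
Step 38: x=[4.6248] v=[-1.3102]
Step 39: x=[4.5726] v=[-1.0431]
Step 40: x=[4.5341] v=[-0.7704]
Step 41: x=[4.5094] v=[-0.4936]
v[0] did not become non-negative within 41 steps; using fallback time=2.0500

Answer: 2.0500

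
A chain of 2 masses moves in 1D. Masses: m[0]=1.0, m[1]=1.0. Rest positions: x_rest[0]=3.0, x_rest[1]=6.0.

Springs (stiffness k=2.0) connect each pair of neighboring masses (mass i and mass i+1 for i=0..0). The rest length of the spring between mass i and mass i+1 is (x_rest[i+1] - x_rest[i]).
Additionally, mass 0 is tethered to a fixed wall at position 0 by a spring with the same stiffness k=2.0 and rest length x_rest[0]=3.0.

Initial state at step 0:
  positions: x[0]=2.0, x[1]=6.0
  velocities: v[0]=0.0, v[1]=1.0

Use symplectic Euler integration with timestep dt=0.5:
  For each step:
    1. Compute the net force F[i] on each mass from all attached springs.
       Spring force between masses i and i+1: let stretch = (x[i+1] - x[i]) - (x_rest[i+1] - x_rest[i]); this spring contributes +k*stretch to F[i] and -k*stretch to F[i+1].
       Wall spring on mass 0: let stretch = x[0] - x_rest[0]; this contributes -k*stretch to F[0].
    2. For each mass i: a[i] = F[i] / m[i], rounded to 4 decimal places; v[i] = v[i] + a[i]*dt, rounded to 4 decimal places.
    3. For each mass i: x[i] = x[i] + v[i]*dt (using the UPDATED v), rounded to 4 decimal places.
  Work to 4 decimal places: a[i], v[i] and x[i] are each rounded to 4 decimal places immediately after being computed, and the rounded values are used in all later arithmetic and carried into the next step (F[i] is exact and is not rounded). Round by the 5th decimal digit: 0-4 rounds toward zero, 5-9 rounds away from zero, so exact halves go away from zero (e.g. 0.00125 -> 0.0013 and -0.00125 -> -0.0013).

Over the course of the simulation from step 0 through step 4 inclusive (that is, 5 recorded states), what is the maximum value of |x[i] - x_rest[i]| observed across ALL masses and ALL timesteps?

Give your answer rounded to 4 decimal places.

Step 0: x=[2.0000 6.0000] v=[0.0000 1.0000]
Step 1: x=[3.0000 6.0000] v=[2.0000 0.0000]
Step 2: x=[4.0000 6.0000] v=[2.0000 0.0000]
Step 3: x=[4.0000 6.5000] v=[0.0000 1.0000]
Step 4: x=[3.2500 7.2500] v=[-1.5000 1.5000]
Max displacement = 1.2500

Answer: 1.2500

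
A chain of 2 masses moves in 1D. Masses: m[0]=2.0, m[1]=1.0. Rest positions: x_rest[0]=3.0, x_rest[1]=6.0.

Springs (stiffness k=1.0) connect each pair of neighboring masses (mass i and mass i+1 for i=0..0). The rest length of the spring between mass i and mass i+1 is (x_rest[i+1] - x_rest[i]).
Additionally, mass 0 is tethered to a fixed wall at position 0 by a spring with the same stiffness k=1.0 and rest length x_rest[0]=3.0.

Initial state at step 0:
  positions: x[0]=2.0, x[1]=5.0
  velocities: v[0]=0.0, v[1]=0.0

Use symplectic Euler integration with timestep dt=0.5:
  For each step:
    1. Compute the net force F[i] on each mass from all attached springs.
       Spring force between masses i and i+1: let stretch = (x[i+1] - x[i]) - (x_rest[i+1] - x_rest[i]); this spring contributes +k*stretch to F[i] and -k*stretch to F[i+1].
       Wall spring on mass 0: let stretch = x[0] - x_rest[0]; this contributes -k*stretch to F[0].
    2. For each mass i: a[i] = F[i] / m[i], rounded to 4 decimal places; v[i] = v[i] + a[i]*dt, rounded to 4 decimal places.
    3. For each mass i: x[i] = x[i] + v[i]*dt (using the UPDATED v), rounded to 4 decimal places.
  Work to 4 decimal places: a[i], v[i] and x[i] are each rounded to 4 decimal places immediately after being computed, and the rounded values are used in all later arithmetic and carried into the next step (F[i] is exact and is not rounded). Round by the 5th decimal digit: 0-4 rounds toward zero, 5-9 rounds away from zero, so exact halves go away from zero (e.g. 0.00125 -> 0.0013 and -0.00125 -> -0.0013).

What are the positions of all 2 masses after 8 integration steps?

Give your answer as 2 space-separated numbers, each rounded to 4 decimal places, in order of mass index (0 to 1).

Step 0: x=[2.0000 5.0000] v=[0.0000 0.0000]
Step 1: x=[2.1250 5.0000] v=[0.2500 0.0000]
Step 2: x=[2.3438 5.0313] v=[0.4375 0.0625]
Step 3: x=[2.6056 5.1407] v=[0.5235 0.2188]
Step 4: x=[2.8586 5.3664] v=[0.5059 0.4513]
Step 5: x=[3.0677 5.7151] v=[0.4182 0.6974]
Step 6: x=[3.2243 6.1520] v=[0.3131 0.8737]
Step 7: x=[3.3438 6.6070] v=[0.2390 0.9099]
Step 8: x=[3.4533 6.9962] v=[0.2189 0.7783]

Answer: 3.4533 6.9962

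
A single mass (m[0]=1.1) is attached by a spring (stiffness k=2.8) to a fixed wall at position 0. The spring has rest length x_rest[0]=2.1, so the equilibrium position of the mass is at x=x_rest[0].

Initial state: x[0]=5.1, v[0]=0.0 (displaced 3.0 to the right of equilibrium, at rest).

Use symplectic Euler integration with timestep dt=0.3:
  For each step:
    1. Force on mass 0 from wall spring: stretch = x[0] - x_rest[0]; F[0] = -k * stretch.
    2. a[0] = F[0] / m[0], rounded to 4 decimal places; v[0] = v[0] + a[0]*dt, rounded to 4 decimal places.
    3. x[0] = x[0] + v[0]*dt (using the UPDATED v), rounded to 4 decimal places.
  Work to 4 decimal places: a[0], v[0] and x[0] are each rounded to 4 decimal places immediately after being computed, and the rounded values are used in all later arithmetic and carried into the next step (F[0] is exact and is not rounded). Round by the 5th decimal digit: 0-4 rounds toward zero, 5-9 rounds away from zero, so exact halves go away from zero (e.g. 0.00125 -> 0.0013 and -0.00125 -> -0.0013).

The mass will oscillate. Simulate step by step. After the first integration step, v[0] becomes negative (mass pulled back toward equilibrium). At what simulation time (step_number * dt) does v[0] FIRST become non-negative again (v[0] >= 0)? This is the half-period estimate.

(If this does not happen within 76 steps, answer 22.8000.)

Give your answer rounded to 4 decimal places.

Step 0: x=[5.1000] v=[0.0000]
Step 1: x=[4.4127] v=[-2.2909]
Step 2: x=[3.1956] v=[-4.0570]
Step 3: x=[1.7275] v=[-4.8936]
Step 4: x=[0.3448] v=[-4.6091]
Step 5: x=[-0.6358] v=[-3.2688]
Step 6: x=[-0.9897] v=[-1.1796]
Step 7: x=[-0.6358] v=[1.1798]
First v>=0 after going negative at step 7, time=2.1000

Answer: 2.1000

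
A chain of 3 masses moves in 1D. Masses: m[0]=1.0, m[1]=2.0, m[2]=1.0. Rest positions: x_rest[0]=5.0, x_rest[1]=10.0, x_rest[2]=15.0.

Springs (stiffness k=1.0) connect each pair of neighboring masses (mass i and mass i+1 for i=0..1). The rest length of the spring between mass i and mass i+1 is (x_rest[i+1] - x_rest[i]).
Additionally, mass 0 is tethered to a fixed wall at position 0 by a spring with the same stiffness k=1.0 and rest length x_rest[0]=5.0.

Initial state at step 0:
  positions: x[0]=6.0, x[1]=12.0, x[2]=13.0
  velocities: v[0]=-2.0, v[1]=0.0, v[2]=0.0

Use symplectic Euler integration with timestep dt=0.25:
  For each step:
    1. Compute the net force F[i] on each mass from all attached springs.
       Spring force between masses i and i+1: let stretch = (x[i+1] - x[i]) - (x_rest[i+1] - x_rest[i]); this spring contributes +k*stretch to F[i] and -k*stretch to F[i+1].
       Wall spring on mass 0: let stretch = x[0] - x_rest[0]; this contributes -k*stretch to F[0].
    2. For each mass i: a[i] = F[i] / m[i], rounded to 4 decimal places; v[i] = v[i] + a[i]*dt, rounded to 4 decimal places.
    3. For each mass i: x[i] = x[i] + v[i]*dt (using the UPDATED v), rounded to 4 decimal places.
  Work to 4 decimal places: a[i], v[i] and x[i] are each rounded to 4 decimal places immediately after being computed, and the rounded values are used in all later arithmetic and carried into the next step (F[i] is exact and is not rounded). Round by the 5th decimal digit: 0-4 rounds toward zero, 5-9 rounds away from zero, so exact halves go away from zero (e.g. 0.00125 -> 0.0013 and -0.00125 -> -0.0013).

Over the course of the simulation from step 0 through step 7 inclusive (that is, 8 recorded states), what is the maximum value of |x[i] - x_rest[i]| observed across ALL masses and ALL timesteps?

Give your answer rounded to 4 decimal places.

Step 0: x=[6.0000 12.0000 13.0000] v=[-2.0000 0.0000 0.0000]
Step 1: x=[5.5000 11.8438 13.2500] v=[-2.0000 -0.6250 1.0000]
Step 2: x=[5.0527 11.5333 13.7246] v=[-1.7891 -1.2422 1.8985]
Step 3: x=[4.6947 11.0887 14.3748] v=[-1.4321 -1.7784 2.6007]
Step 4: x=[4.4429 10.5470 15.1321] v=[-1.0073 -2.1669 3.0292]
Step 5: x=[4.2949 9.9578 15.9153] v=[-0.5920 -2.3568 3.1329]
Step 6: x=[4.2324 9.3778 16.6387] v=[-0.2500 -2.3200 2.8935]
Step 7: x=[4.2270 8.8639 17.2208] v=[-0.0218 -2.0556 2.3283]
Max displacement = 2.2208

Answer: 2.2208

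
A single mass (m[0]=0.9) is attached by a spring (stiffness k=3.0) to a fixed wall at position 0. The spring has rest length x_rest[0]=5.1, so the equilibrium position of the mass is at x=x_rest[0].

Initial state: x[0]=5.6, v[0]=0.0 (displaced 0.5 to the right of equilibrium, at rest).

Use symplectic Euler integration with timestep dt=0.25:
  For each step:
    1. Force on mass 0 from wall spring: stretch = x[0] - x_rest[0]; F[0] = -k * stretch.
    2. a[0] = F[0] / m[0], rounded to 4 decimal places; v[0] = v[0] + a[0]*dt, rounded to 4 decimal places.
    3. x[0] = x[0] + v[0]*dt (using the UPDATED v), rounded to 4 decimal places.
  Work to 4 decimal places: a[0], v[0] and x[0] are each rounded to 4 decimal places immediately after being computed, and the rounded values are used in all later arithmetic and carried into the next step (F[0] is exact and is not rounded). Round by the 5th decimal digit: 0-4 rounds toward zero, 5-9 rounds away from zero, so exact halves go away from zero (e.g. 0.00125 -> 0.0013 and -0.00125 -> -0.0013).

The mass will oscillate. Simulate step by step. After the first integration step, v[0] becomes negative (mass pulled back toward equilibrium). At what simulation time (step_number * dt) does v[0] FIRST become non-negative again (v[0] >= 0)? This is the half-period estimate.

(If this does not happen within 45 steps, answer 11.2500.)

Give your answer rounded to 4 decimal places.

Answer: 1.7500

Derivation:
Step 0: x=[5.6000] v=[0.0000]
Step 1: x=[5.4958] v=[-0.4167]
Step 2: x=[5.3092] v=[-0.7465]
Step 3: x=[5.0790] v=[-0.9208]
Step 4: x=[4.8532] v=[-0.9033]
Step 5: x=[4.6788] v=[-0.6976]
Step 6: x=[4.5922] v=[-0.3466]
Step 7: x=[4.6114] v=[0.0766]
First v>=0 after going negative at step 7, time=1.7500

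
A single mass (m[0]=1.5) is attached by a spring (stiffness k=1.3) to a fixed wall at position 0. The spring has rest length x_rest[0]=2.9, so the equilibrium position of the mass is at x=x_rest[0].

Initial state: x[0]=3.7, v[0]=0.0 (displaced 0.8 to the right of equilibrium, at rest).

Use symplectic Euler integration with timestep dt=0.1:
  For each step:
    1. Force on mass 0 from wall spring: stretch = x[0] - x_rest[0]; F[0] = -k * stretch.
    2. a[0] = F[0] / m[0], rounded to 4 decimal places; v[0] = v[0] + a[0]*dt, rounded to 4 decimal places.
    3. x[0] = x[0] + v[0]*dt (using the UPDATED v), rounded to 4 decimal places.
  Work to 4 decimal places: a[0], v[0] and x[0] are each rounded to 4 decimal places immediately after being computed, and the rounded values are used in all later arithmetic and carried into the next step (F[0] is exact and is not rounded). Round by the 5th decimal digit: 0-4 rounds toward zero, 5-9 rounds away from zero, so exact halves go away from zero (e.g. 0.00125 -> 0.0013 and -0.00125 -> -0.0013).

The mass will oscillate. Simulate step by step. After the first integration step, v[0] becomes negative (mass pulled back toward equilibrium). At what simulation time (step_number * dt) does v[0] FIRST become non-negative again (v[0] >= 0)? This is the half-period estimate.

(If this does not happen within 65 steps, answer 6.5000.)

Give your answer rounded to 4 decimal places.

Answer: 3.4000

Derivation:
Step 0: x=[3.7000] v=[0.0000]
Step 1: x=[3.6931] v=[-0.0693]
Step 2: x=[3.6793] v=[-0.1380]
Step 3: x=[3.6588] v=[-0.2055]
Step 4: x=[3.6317] v=[-0.2713]
Step 5: x=[3.5982] v=[-0.3347]
Step 6: x=[3.5587] v=[-0.3952]
Step 7: x=[3.5135] v=[-0.4523]
Step 8: x=[3.4630] v=[-0.5055]
Step 9: x=[3.4076] v=[-0.5543]
Step 10: x=[3.3478] v=[-0.5983]
Step 11: x=[3.2841] v=[-0.6371]
Step 12: x=[3.2171] v=[-0.6704]
Step 13: x=[3.1473] v=[-0.6979]
Step 14: x=[3.0754] v=[-0.7193]
Step 15: x=[3.0020] v=[-0.7345]
Step 16: x=[2.9277] v=[-0.7433]
Step 17: x=[2.8531] v=[-0.7457]
Step 18: x=[2.7789] v=[-0.7416]
Step 19: x=[2.7058] v=[-0.7311]
Step 20: x=[2.6344] v=[-0.7143]
Step 21: x=[2.5653] v=[-0.6913]
Step 22: x=[2.4991] v=[-0.6623]
Step 23: x=[2.4363] v=[-0.6276]
Step 24: x=[2.3776] v=[-0.5874]
Step 25: x=[2.3234] v=[-0.5421]
Step 26: x=[2.2742] v=[-0.4921]
Step 27: x=[2.2304] v=[-0.4379]
Step 28: x=[2.1924] v=[-0.3799]
Step 29: x=[2.1605] v=[-0.3186]
Step 30: x=[2.1351] v=[-0.2545]
Step 31: x=[2.1163] v=[-0.1882]
Step 32: x=[2.1043] v=[-0.1203]
Step 33: x=[2.0992] v=[-0.0513]
Step 34: x=[2.1010] v=[0.0181]
First v>=0 after going negative at step 34, time=3.4000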